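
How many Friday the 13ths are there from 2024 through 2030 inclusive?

12

Friday-the-13ths by year:
2024: Sep, Dec
2025: Jun
2026: Feb, Mar, Nov
2027: Aug
2028: Oct
2029: Apr, Jul
2030: Sep, Dec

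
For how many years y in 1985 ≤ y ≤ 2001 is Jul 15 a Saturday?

3

Day of week of July 15 in each year:
1985: Mon, 1986: Tue, 1987: Wed, 1988: Fri, 1989: Sat ✓, 1990: Sun, 1991: Mon, 1992: Wed, 1993: Thu, 1994: Fri, 1995: Sat ✓, 1996: Mon, 1997: Tue, 1998: Wed, 1999: Thu, 2000: Sat ✓, 2001: Sun
Saturdays: 1989, 1995, 2000.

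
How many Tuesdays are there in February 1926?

4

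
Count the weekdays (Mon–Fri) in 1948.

January 1, 1948 is a Thursday.
From January 1, 1948 to December 31, 1948 is 366 days inclusive.
366 = 7 × 52 + 2, so there are 52 full weeks plus 2 extra days.
Each full week contributes 5 weekdays (Mon–Fri): 52 × 5 = 260.
The 2 extra days are Thursday, Friday — 2 of them qualify.
Total: 260 + 2 = 262.

262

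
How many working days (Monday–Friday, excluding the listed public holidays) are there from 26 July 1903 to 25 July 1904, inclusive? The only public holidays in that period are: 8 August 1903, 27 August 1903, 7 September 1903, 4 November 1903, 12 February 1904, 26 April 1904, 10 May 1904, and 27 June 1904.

26 July 1903 is a Sunday.
The range spans 366 days (inclusive of both endpoints).
366 = 7 × 52 + 2, so there are 52 full weeks plus 2 extra days.
Each full week contributes 5 weekdays (Mon–Fri): 52 × 5 = 260.
The 2 extra days are Sun, Mon — 1 of them qualifies.
Total: 260 + 1 = 261.
Holidays: 8 August 1903 (Sat); 27 August 1903 (Thu); 7 September 1903 (Mon); 4 November 1903 (Wed); 12 February 1904 (Fri); 26 April 1904 (Tue); 10 May 1904 (Tue); 27 June 1904 (Mon).
7 of the 8 holidays fall on weekdays; the rest are weekends and were already excluded.
Business days: 261 − 7 = 254.

254 working days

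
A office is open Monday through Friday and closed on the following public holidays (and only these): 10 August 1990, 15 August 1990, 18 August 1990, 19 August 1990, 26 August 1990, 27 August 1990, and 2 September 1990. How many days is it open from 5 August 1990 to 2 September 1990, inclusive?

5 August 1990 is a Sunday.
That's 29 days from start to end, counting both.
29 = 7 × 4 + 1, so there are 4 full weeks plus 1 extra day.
Each full week contributes 5 weekdays (Mon–Fri): 4 × 5 = 20.
The 1 extra day is Sun — none qualify.
Total: 20 + 0 = 20.
Holidays: 10 August 1990 (Fri); 15 August 1990 (Wed); 18 August 1990 (Sat); 19 August 1990 (Sun); 26 August 1990 (Sun); 27 August 1990 (Mon); 2 September 1990 (Sun).
3 of the 7 holidays fall on weekdays; the rest are weekends and were already excluded.
Business days: 20 − 3 = 17.

17 working days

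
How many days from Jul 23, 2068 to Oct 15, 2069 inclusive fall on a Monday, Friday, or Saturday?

Jul 23, 2068 is a Monday.
From Jul 23, 2068 to Oct 15, 2069 is 450 days inclusive.
450 = 7 × 64 + 2, so there are 64 full weeks plus 2 extra days.
Each full week contributes 3 days from the set (Mon, Fri, Sat): 64 × 3 = 192.
The 2 extra days are Mon, Tue — 1 of them qualifies.
Total: 192 + 1 = 193.

193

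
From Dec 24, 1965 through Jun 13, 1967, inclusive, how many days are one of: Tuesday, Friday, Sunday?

Dec 24, 1965 is a Friday.
The range spans 537 days (inclusive of both endpoints).
537 = 7 × 76 + 5, so there are 76 full weeks plus 5 extra days.
Each full week contributes 3 days from the set (Tue, Fri, Sun): 76 × 3 = 228.
The 5 extra days are Friday, Saturday, Sunday, Monday, Tuesday — 3 of them qualify.
Total: 228 + 3 = 231.

231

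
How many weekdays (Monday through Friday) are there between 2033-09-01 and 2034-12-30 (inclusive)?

2033-09-01 is a Thursday.
That's 486 days from start to end, counting both.
486 = 7 × 69 + 3, so there are 69 full weeks plus 3 extra days.
Each full week contributes 5 weekdays (Mon–Fri): 69 × 5 = 345.
The 3 extra days are Thu, Fri, Sat — 2 of them qualify.
Total: 345 + 2 = 347.

347 weekdays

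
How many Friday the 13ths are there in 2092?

1

The 13th falls on a Friday when the month's 13th has weekday Fri.
Jan 13 is Sun; Feb 13 is Wed; Mar 13 is Thu; Apr 13 is Sun; May 13 is Tue; Jun 13 is Fri ✓; Jul 13 is Sun; Aug 13 is Wed; Sep 13 is Sat; Oct 13 is Mon; Nov 13 is Thu; Dec 13 is Sat.
Friday the 13ths: Jun.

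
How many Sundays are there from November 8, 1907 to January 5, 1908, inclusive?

9

November 8, 1907 is a Friday.
That's 59 days from start to end, counting both.
59 = 7 × 8 + 3, so there are 8 full weeks plus 3 extra days.
Each full week contributes one Sunday: 8 so far.
The 3 extra days are Fri, Sat, Sun — 1 of them qualifies.
Total: 8 + 1 = 9.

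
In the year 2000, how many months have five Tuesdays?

A month has five Tuesdays exactly when Tuesday falls within its first (length − 28) days.
Jan: 31 days, starts Sat → 5 of Sat, Sun, Mon
Feb: 29 days, starts Tue → 5 of Tue ✓
Mar: 31 days, starts Wed → 5 of Wed, Thu, Fri
Apr: 30 days, starts Sat → 5 of Sat, Sun
May: 31 days, starts Mon → 5 of Mon, Tue, Wed ✓
Jun: 30 days, starts Thu → 5 of Thu, Fri
Jul: 31 days, starts Sat → 5 of Sat, Sun, Mon
Aug: 31 days, starts Tue → 5 of Tue, Wed, Thu ✓
Sep: 30 days, starts Fri → 5 of Fri, Sat
Oct: 31 days, starts Sun → 5 of Sun, Mon, Tue ✓
Nov: 30 days, starts Wed → 5 of Wed, Thu
Dec: 31 days, starts Fri → 5 of Fri, Sat, Sun
Months with five Tuesdays: Feb, May, Aug, Oct.

4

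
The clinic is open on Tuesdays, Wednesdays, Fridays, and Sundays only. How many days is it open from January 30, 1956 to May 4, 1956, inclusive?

January 30, 1956 is a Monday.
From January 30, 1956 to May 4, 1956 is 96 days inclusive.
96 = 7 × 13 + 5, so there are 13 full weeks plus 5 extra days.
Each full week contributes 4 days from the set (Tue, Wed, Fri, Sun): 13 × 4 = 52.
The 5 extra days are Mon, Tue, Wed, Thu, Fri — 3 of them qualify.
Total: 52 + 3 = 55.

55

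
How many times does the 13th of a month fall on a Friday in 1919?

1

The 13th falls on a Friday when the month's 13th has weekday Fri.
Jan 13 is Mon; Feb 13 is Thu; Mar 13 is Thu; Apr 13 is Sun; May 13 is Tue; Jun 13 is Fri ✓; Jul 13 is Sun; Aug 13 is Wed; Sep 13 is Sat; Oct 13 is Mon; Nov 13 is Thu; Dec 13 is Sat.
Friday the 13ths: Jun.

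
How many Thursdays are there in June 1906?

June 1, 1906 is a Friday.
That's 30 days from start to end, counting both.
30 = 7 × 4 + 2, so there are 4 full weeks plus 2 extra days.
Each full week contributes one Thursday: 4 so far.
The 2 extra days are Friday, Saturday — none qualify.
Total: 4 + 0 = 4.

4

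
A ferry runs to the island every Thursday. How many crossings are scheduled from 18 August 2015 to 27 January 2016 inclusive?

23

18 August 2015 is a Tuesday.
From 18 August 2015 to 27 January 2016 is 163 days inclusive.
163 = 7 × 23 + 2, so there are 23 full weeks plus 2 extra days.
Each full week contributes one Thursday: 23 so far.
The 2 extra days are Tue, Wed — none qualify.
Total: 23 + 0 = 23.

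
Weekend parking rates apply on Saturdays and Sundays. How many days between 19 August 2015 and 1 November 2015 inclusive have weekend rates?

19 August 2015 is a Wednesday.
The range spans 75 days (inclusive of both endpoints).
75 = 7 × 10 + 5, so there are 10 full weeks plus 5 extra days.
Each full week contributes 2 weekend days (Sat, Sun): 10 × 2 = 20.
The 5 extra days are Wed, Thu, Fri, Sat, Sun — 2 of them qualify.
Total: 20 + 2 = 22.

22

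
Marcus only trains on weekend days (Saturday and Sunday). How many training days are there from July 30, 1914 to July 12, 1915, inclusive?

100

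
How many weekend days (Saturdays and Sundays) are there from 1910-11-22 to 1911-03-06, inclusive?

30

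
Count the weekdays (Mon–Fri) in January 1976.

1976-01-01 is a Thursday.
The range spans 31 days (inclusive of both endpoints).
31 = 7 × 4 + 3, so there are 4 full weeks plus 3 extra days.
Each full week contributes 5 weekdays (Mon–Fri): 4 × 5 = 20.
The 3 extra days are Thu, Fri, Sat — 2 of them qualify.
Total: 20 + 2 = 22.

22 weekdays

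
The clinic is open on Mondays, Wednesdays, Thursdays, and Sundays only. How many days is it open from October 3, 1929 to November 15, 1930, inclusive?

233

October 3, 1929 is a Thursday.
That's 409 days from start to end, counting both.
409 = 7 × 58 + 3, so there are 58 full weeks plus 3 extra days.
Each full week contributes 4 days from the set (Mon, Wed, Thu, Sun): 58 × 4 = 232.
The 3 extra days are Thu, Fri, Sat — 1 of them qualifies.
Total: 232 + 1 = 233.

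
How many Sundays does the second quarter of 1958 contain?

Apr 1, 1958 is a Tuesday.
From Apr 1, 1958 to Jun 30, 1958 is 91 days inclusive.
91 = 7 × 13, so the span is exactly 13 full weeks.
Each full week contributes one Sunday: 13 so far.
Total: 13.

13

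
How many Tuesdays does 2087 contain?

52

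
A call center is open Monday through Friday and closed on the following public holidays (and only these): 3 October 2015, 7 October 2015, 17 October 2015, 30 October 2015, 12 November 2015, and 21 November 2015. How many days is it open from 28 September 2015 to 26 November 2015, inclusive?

41 business days

28 September 2015 is a Monday.
That's 60 days from start to end, counting both.
60 = 7 × 8 + 4, so there are 8 full weeks plus 4 extra days.
Each full week contributes 5 weekdays (Mon–Fri): 8 × 5 = 40.
The 4 extra days are Mon, Tue, Wed, Thu — 4 of them qualify.
Total: 40 + 4 = 44.
Holidays: 3 October 2015 (Sat); 7 October 2015 (Wed); 17 October 2015 (Sat); 30 October 2015 (Fri); 12 November 2015 (Thu); 21 November 2015 (Sat).
3 of the 6 holidays fall on weekdays; the rest are weekends and were already excluded.
Business days: 44 − 3 = 41.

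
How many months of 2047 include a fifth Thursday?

4

A month has five Thursdays exactly when Thursday falls within its first (length − 28) days.
Jan: 31 days, starts Tue → 5 of Tue, Wed, Thu ✓
Feb: 28 days, starts Fri → 5 of (none)
Mar: 31 days, starts Fri → 5 of Fri, Sat, Sun
Apr: 30 days, starts Mon → 5 of Mon, Tue
May: 31 days, starts Wed → 5 of Wed, Thu, Fri ✓
Jun: 30 days, starts Sat → 5 of Sat, Sun
Jul: 31 days, starts Mon → 5 of Mon, Tue, Wed
Aug: 31 days, starts Thu → 5 of Thu, Fri, Sat ✓
Sep: 30 days, starts Sun → 5 of Sun, Mon
Oct: 31 days, starts Tue → 5 of Tue, Wed, Thu ✓
Nov: 30 days, starts Fri → 5 of Fri, Sat
Dec: 31 days, starts Sun → 5 of Sun, Mon, Tue
Months with five Thursdays: Jan, May, Aug, Oct.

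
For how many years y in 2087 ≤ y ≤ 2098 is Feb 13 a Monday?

Day of week of February 13 in each year:
2087: Thu, 2088: Fri, 2089: Sun, 2090: Mon ✓, 2091: Tue, 2092: Wed, 2093: Fri, 2094: Sat, 2095: Sun, 2096: Mon ✓, 2097: Wed, 2098: Thu
Mondays: 2090, 2096.

2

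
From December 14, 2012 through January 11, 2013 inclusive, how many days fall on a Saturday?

4

December 14, 2012 is a Friday.
That's 29 days from start to end, counting both.
29 = 7 × 4 + 1, so there are 4 full weeks plus 1 extra day.
Each full week contributes one Saturday: 4 so far.
The 1 extra day is Fri — none qualify.
Total: 4 + 0 = 4.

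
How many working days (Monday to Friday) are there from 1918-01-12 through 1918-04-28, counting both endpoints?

75 weekdays

1918-01-12 is a Saturday.
That's 107 days from start to end, counting both.
107 = 7 × 15 + 2, so there are 15 full weeks plus 2 extra days.
Each full week contributes 5 weekdays (Mon–Fri): 15 × 5 = 75.
The 2 extra days are Sat, Sun — none qualify.
Total: 75 + 0 = 75.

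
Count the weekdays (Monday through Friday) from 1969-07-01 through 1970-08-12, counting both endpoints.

1969-07-01 is a Tuesday.
That's 408 days from start to end, counting both.
408 = 7 × 58 + 2, so there are 58 full weeks plus 2 extra days.
Each full week contributes 5 weekdays (Mon–Fri): 58 × 5 = 290.
The 2 extra days are Tue, Wed — 2 of them qualify.
Total: 290 + 2 = 292.

292 weekdays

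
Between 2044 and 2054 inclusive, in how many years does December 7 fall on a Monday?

2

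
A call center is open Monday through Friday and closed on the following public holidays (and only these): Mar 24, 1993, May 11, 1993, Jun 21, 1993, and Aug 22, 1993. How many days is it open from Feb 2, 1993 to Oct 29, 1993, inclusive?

191 working days

Feb 2, 1993 is a Tuesday.
That's 270 days from start to end, counting both.
270 = 7 × 38 + 4, so there are 38 full weeks plus 4 extra days.
Each full week contributes 5 weekdays (Mon–Fri): 38 × 5 = 190.
The 4 extra days are Tuesday, Wednesday, Thursday, Friday — 4 of them qualify.
Total: 190 + 4 = 194.
Holidays: Mar 24, 1993 (Wed); May 11, 1993 (Tue); Jun 21, 1993 (Mon); Aug 22, 1993 (Sun).
3 of the 4 holidays fall on weekdays; the rest are weekends and were already excluded.
Business days: 194 − 3 = 191.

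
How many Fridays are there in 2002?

Jan 1, 2002 is a Tuesday.
From Jan 1, 2002 to Dec 31, 2002 is 365 days inclusive.
365 = 7 × 52 + 1, so there are 52 full weeks plus 1 extra day.
Each full week contributes one Friday: 52 so far.
The 1 extra day is Tue — none qualify.
Total: 52 + 0 = 52.

52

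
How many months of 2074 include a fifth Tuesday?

A month has five Tuesdays exactly when Tuesday falls within its first (length − 28) days.
Jan: 31 days, starts Mon → 5 of Mon, Tue, Wed ✓
Feb: 28 days, starts Thu → 5 of (none)
Mar: 31 days, starts Thu → 5 of Thu, Fri, Sat
Apr: 30 days, starts Sun → 5 of Sun, Mon
May: 31 days, starts Tue → 5 of Tue, Wed, Thu ✓
Jun: 30 days, starts Fri → 5 of Fri, Sat
Jul: 31 days, starts Sun → 5 of Sun, Mon, Tue ✓
Aug: 31 days, starts Wed → 5 of Wed, Thu, Fri
Sep: 30 days, starts Sat → 5 of Sat, Sun
Oct: 31 days, starts Mon → 5 of Mon, Tue, Wed ✓
Nov: 30 days, starts Thu → 5 of Thu, Fri
Dec: 31 days, starts Sat → 5 of Sat, Sun, Mon
Months with five Tuesdays: Jan, May, Jul, Oct.

4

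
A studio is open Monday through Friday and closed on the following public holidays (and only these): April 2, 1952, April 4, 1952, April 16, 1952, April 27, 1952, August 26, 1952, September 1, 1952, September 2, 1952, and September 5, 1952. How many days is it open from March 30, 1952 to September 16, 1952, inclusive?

115 business days

March 30, 1952 is a Sunday.
That's 171 days from start to end, counting both.
171 = 7 × 24 + 3, so there are 24 full weeks plus 3 extra days.
Each full week contributes 5 weekdays (Mon–Fri): 24 × 5 = 120.
The 3 extra days are Sun, Mon, Tue — 2 of them qualify.
Total: 120 + 2 = 122.
Holidays: April 2, 1952 (Wed); April 4, 1952 (Fri); April 16, 1952 (Wed); April 27, 1952 (Sun); August 26, 1952 (Tue); September 1, 1952 (Mon); September 2, 1952 (Tue); September 5, 1952 (Fri).
7 of the 8 holidays fall on weekdays; the rest are weekends and were already excluded.
Business days: 122 − 7 = 115.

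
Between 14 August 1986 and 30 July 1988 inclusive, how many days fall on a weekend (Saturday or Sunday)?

205

14 August 1986 is a Thursday.
From 14 August 1986 to 30 July 1988 is 717 days inclusive.
717 = 7 × 102 + 3, so there are 102 full weeks plus 3 extra days.
Each full week contributes 2 weekend days (Sat, Sun): 102 × 2 = 204.
The 3 extra days are Thursday, Friday, Saturday — 1 of them qualifies.
Total: 204 + 1 = 205.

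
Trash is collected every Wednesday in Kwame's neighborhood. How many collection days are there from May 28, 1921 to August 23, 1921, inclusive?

May 28, 1921 is a Saturday.
From May 28, 1921 to August 23, 1921 is 88 days inclusive.
88 = 7 × 12 + 4, so there are 12 full weeks plus 4 extra days.
Each full week contributes one Wednesday: 12 so far.
The 4 extra days are Sat, Sun, Mon, Tue — none qualify.
Total: 12 + 0 = 12.

12 Wednesdays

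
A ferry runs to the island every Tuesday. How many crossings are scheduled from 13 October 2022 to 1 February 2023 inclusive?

16 Tuesdays

13 October 2022 is a Thursday.
The range spans 112 days (inclusive of both endpoints).
112 = 7 × 16, so the span is exactly 16 full weeks.
Each full week contributes one Tuesday: 16 so far.
Total: 16.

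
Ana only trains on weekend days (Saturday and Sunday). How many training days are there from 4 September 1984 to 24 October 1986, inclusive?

4 September 1984 is a Tuesday.
From 4 September 1984 to 24 October 1986 is 781 days inclusive.
781 = 7 × 111 + 4, so there are 111 full weeks plus 4 extra days.
Each full week contributes 2 weekend days (Sat, Sun): 111 × 2 = 222.
The 4 extra days are Tuesday, Wednesday, Thursday, Friday — none qualify.
Total: 222 + 0 = 222.

222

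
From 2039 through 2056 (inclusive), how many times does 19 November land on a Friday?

2

Day of week of November 19 in each year:
2039: Sat, 2040: Mon, 2041: Tue, 2042: Wed, 2043: Thu, 2044: Sat, 2045: Sun, 2046: Mon, 2047: Tue, 2048: Thu, 2049: Fri ✓, 2050: Sat, 2051: Sun, 2052: Tue, 2053: Wed, 2054: Thu, 2055: Fri ✓, 2056: Sun
Fridays: 2049, 2055.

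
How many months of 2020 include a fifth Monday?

4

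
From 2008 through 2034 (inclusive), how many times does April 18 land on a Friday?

4

Day of week of April 18 in each year:
2008: Fri ✓, 2009: Sat, 2010: Sun, 2011: Mon, 2012: Wed, 2013: Thu, 2014: Fri ✓, 2015: Sat, 2016: Mon, 2017: Tue, 2018: Wed, 2019: Thu, 2020: Sat, 2021: Sun, 2022: Mon, 2023: Tue, 2024: Thu, 2025: Fri ✓, 2026: Sat, 2027: Sun, 2028: Tue, 2029: Wed, 2030: Thu, 2031: Fri ✓, 2032: Sun, 2033: Mon, 2034: Tue
Fridays: 2008, 2014, 2025, 2031.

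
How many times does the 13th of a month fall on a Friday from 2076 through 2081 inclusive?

9

Friday-the-13ths by year:
2076: Mar, Nov
2077: Aug
2078: May
2079: Jan, Oct
2080: Sep, Dec
2081: Jun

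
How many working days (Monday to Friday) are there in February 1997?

February 1, 1997 is a Saturday.
From February 1, 1997 to February 28, 1997 is 28 days inclusive.
28 = 7 × 4, so the span is exactly 4 full weeks.
Each full week contributes 5 weekdays (Mon–Fri): 4 × 5 = 20.
Total: 20.

20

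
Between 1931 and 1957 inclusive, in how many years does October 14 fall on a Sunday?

4

Day of week of October 14 in each year:
1931: Wed, 1932: Fri, 1933: Sat, 1934: Sun ✓, 1935: Mon, 1936: Wed, 1937: Thu, 1938: Fri, 1939: Sat, 1940: Mon, 1941: Tue, 1942: Wed, 1943: Thu, 1944: Sat, 1945: Sun ✓, 1946: Mon, 1947: Tue, 1948: Thu, 1949: Fri, 1950: Sat, 1951: Sun ✓, 1952: Tue, 1953: Wed, 1954: Thu, 1955: Fri, 1956: Sun ✓, 1957: Mon
Sundays: 1934, 1945, 1951, 1956.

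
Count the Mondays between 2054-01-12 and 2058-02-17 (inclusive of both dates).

2054-01-12 is a Monday.
The range spans 1498 days (inclusive of both endpoints).
1498 = 7 × 214, so the span is exactly 214 full weeks.
Each full week contributes one Monday: 214 so far.

214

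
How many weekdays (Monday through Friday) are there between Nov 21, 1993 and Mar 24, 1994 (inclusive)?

89 weekdays

Nov 21, 1993 is a Sunday.
That's 124 days from start to end, counting both.
124 = 7 × 17 + 5, so there are 17 full weeks plus 5 extra days.
Each full week contributes 5 weekdays (Mon–Fri): 17 × 5 = 85.
The 5 extra days are Sun, Mon, Tue, Wed, Thu — 4 of them qualify.
Total: 85 + 4 = 89.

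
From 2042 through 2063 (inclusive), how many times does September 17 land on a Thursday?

3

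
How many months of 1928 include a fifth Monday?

A month has five Mondays exactly when Monday falls within its first (length − 28) days.
Jan: 31 days, starts Sun → 5 of Sun, Mon, Tue ✓
Feb: 29 days, starts Wed → 5 of Wed
Mar: 31 days, starts Thu → 5 of Thu, Fri, Sat
Apr: 30 days, starts Sun → 5 of Sun, Mon ✓
May: 31 days, starts Tue → 5 of Tue, Wed, Thu
Jun: 30 days, starts Fri → 5 of Fri, Sat
Jul: 31 days, starts Sun → 5 of Sun, Mon, Tue ✓
Aug: 31 days, starts Wed → 5 of Wed, Thu, Fri
Sep: 30 days, starts Sat → 5 of Sat, Sun
Oct: 31 days, starts Mon → 5 of Mon, Tue, Wed ✓
Nov: 30 days, starts Thu → 5 of Thu, Fri
Dec: 31 days, starts Sat → 5 of Sat, Sun, Mon ✓
Months with five Mondays: Jan, Apr, Jul, Oct, Dec.

5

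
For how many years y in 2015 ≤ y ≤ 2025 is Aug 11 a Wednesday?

1

Day of week of August 11 in each year:
2015: Tue, 2016: Thu, 2017: Fri, 2018: Sat, 2019: Sun, 2020: Tue, 2021: Wed ✓, 2022: Thu, 2023: Fri, 2024: Sun, 2025: Mon
Wednesdays: 2021.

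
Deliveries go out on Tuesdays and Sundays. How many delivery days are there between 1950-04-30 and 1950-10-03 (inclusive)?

1950-04-30 is a Sunday.
That's 157 days from start to end, counting both.
157 = 7 × 22 + 3, so there are 22 full weeks plus 3 extra days.
Each full week contributes 2 days from the set (Tue, Sun): 22 × 2 = 44.
The 3 extra days are Sunday, Monday, Tuesday — 2 of them qualify.
Total: 44 + 2 = 46.

46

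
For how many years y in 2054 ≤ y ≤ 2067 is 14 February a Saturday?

Day of week of February 14 in each year:
2054: Sat ✓, 2055: Sun, 2056: Mon, 2057: Wed, 2058: Thu, 2059: Fri, 2060: Sat ✓, 2061: Mon, 2062: Tue, 2063: Wed, 2064: Thu, 2065: Sat ✓, 2066: Sun, 2067: Mon
Saturdays: 2054, 2060, 2065.

3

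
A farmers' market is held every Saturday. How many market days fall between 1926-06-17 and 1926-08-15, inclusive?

9

1926-06-17 is a Thursday.
That's 60 days from start to end, counting both.
60 = 7 × 8 + 4, so there are 8 full weeks plus 4 extra days.
Each full week contributes one Saturday: 8 so far.
The 4 extra days are Thursday, Friday, Saturday, Sunday — 1 of them qualifies.
Total: 8 + 1 = 9.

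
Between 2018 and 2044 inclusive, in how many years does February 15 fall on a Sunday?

4

Day of week of February 15 in each year:
2018: Thu, 2019: Fri, 2020: Sat, 2021: Mon, 2022: Tue, 2023: Wed, 2024: Thu, 2025: Sat, 2026: Sun ✓, 2027: Mon, 2028: Tue, 2029: Thu, 2030: Fri, 2031: Sat, 2032: Sun ✓, 2033: Tue, 2034: Wed, 2035: Thu, 2036: Fri, 2037: Sun ✓, 2038: Mon, 2039: Tue, 2040: Wed, 2041: Fri, 2042: Sat, 2043: Sun ✓, 2044: Mon
Sundays: 2026, 2032, 2037, 2043.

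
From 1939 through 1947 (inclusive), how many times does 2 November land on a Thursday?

Day of week of November 2 in each year:
1939: Thu ✓, 1940: Sat, 1941: Sun, 1942: Mon, 1943: Tue, 1944: Thu ✓, 1945: Fri, 1946: Sat, 1947: Sun
Thursdays: 1939, 1944.

2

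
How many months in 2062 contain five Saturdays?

A month has five Saturdays exactly when Saturday falls within its first (length − 28) days.
Jan: 31 days, starts Sun → 5 of Sun, Mon, Tue
Feb: 28 days, starts Wed → 5 of (none)
Mar: 31 days, starts Wed → 5 of Wed, Thu, Fri
Apr: 30 days, starts Sat → 5 of Sat, Sun ✓
May: 31 days, starts Mon → 5 of Mon, Tue, Wed
Jun: 30 days, starts Thu → 5 of Thu, Fri
Jul: 31 days, starts Sat → 5 of Sat, Sun, Mon ✓
Aug: 31 days, starts Tue → 5 of Tue, Wed, Thu
Sep: 30 days, starts Fri → 5 of Fri, Sat ✓
Oct: 31 days, starts Sun → 5 of Sun, Mon, Tue
Nov: 30 days, starts Wed → 5 of Wed, Thu
Dec: 31 days, starts Fri → 5 of Fri, Sat, Sun ✓
Months with five Saturdays: Apr, Jul, Sep, Dec.

4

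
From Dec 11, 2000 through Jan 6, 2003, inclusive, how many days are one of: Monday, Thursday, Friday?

325

Dec 11, 2000 is a Monday.
That's 757 days from start to end, counting both.
757 = 7 × 108 + 1, so there are 108 full weeks plus 1 extra day.
Each full week contributes 3 days from the set (Mon, Thu, Fri): 108 × 3 = 324.
The 1 extra day is Monday — 1 of them qualifies.
Total: 324 + 1 = 325.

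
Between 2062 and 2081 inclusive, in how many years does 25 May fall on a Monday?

3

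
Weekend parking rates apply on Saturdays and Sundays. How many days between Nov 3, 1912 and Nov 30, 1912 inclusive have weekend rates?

Nov 3, 1912 is a Sunday.
The range spans 28 days (inclusive of both endpoints).
28 = 7 × 4, so the span is exactly 4 full weeks.
Each full week contributes 2 weekend days (Sat, Sun): 4 × 2 = 8.
Total: 8.

8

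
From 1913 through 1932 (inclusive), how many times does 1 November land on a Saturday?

Day of week of November 1 in each year:
1913: Sat ✓, 1914: Sun, 1915: Mon, 1916: Wed, 1917: Thu, 1918: Fri, 1919: Sat ✓, 1920: Mon, 1921: Tue, 1922: Wed, 1923: Thu, 1924: Sat ✓, 1925: Sun, 1926: Mon, 1927: Tue, 1928: Thu, 1929: Fri, 1930: Sat ✓, 1931: Sun, 1932: Tue
Saturdays: 1913, 1919, 1924, 1930.

4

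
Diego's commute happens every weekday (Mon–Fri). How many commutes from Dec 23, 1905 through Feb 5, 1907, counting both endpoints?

Dec 23, 1905 is a Saturday.
The range spans 410 days (inclusive of both endpoints).
410 = 7 × 58 + 4, so there are 58 full weeks plus 4 extra days.
Each full week contributes 5 weekdays (Mon–Fri): 58 × 5 = 290.
The 4 extra days are Sat, Sun, Mon, Tue — 2 of them qualify.
Total: 290 + 2 = 292.

292 weekdays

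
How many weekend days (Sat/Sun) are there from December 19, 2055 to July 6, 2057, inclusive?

161

December 19, 2055 is a Sunday.
From December 19, 2055 to July 6, 2057 is 566 days inclusive.
566 = 7 × 80 + 6, so there are 80 full weeks plus 6 extra days.
Each full week contributes 2 weekend days (Sat, Sun): 80 × 2 = 160.
The 6 extra days are Sunday, Monday, Tuesday, Wednesday, Thursday, Friday — 1 of them qualifies.
Total: 160 + 1 = 161.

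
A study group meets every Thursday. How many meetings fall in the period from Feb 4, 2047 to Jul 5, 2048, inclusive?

74 Thursdays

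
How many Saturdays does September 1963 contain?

September 1, 1963 is a Sunday.
That's 30 days from start to end, counting both.
30 = 7 × 4 + 2, so there are 4 full weeks plus 2 extra days.
Each full week contributes one Saturday: 4 so far.
The 2 extra days are Sunday, Monday — none qualify.
Total: 4 + 0 = 4.

4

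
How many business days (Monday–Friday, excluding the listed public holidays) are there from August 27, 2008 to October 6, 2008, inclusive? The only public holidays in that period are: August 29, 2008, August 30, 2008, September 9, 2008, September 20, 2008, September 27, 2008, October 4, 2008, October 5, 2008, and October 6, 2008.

26

August 27, 2008 is a Wednesday.
From August 27, 2008 to October 6, 2008 is 41 days inclusive.
41 = 7 × 5 + 6, so there are 5 full weeks plus 6 extra days.
Each full week contributes 5 weekdays (Mon–Fri): 5 × 5 = 25.
The 6 extra days are Wednesday, Thursday, Friday, Saturday, Sunday, Monday — 4 of them qualify.
Total: 25 + 4 = 29.
Holidays: August 29, 2008 (Fri); August 30, 2008 (Sat); September 9, 2008 (Tue); September 20, 2008 (Sat); September 27, 2008 (Sat); October 4, 2008 (Sat); October 5, 2008 (Sun); October 6, 2008 (Mon).
3 of the 8 holidays fall on weekdays; the rest are weekends and were already excluded.
Business days: 29 − 3 = 26.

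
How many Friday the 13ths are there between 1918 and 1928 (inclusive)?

19

Friday-the-13ths by year:
1918: Sep, Dec
1919: Jun
1920: Feb, Aug
1921: May
1922: Jan, Oct
1923: Apr, Jul
1924: Jun
1925: Feb, Mar, Nov
1926: Aug
1927: May
1928: Jan, Apr, Jul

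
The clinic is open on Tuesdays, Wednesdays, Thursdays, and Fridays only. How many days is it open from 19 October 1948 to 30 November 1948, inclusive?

25

19 October 1948 is a Tuesday.
From 19 October 1948 to 30 November 1948 is 43 days inclusive.
43 = 7 × 6 + 1, so there are 6 full weeks plus 1 extra day.
Each full week contributes 4 days from the set (Tue, Wed, Thu, Fri): 6 × 4 = 24.
The 1 extra day is Tue — 1 of them qualifies.
Total: 24 + 1 = 25.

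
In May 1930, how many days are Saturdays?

1930-05-01 is a Thursday.
From 1930-05-01 to 1930-05-31 is 31 days inclusive.
31 = 7 × 4 + 3, so there are 4 full weeks plus 3 extra days.
Each full week contributes one Saturday: 4 so far.
The 3 extra days are Thu, Fri, Sat — 1 of them qualifies.
Total: 4 + 1 = 5.

5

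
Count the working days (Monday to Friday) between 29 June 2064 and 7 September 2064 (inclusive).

29 June 2064 is a Sunday.
From 29 June 2064 to 7 September 2064 is 71 days inclusive.
71 = 7 × 10 + 1, so there are 10 full weeks plus 1 extra day.
Each full week contributes 5 weekdays (Mon–Fri): 10 × 5 = 50.
The 1 extra day is Sun — none qualify.
Total: 50 + 0 = 50.

50 weekdays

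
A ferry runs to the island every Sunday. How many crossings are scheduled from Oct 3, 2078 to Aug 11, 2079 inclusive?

Oct 3, 2078 is a Monday.
From Oct 3, 2078 to Aug 11, 2079 is 313 days inclusive.
313 = 7 × 44 + 5, so there are 44 full weeks plus 5 extra days.
Each full week contributes one Sunday: 44 so far.
The 5 extra days are Mon, Tue, Wed, Thu, Fri — none qualify.
Total: 44 + 0 = 44.

44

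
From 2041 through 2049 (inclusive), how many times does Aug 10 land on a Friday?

1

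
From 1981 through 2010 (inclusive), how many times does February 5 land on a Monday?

4

Day of week of February 5 in each year:
1981: Thu, 1982: Fri, 1983: Sat, 1984: Sun, 1985: Tue, 1986: Wed, 1987: Thu, 1988: Fri, 1989: Sun, 1990: Mon ✓, 1991: Tue, 1992: Wed, 1993: Fri, 1994: Sat, 1995: Sun, 1996: Mon ✓, 1997: Wed, 1998: Thu, 1999: Fri, 2000: Sat, 2001: Mon ✓, 2002: Tue, 2003: Wed, 2004: Thu, 2005: Sat, 2006: Sun, 2007: Mon ✓, 2008: Tue, 2009: Thu, 2010: Fri
Mondays: 1990, 1996, 2001, 2007.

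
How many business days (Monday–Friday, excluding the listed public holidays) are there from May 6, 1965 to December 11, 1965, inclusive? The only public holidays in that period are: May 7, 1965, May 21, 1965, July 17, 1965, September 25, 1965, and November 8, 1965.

154 business days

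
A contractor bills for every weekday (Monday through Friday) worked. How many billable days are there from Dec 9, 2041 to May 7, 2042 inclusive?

Dec 9, 2041 is a Monday.
The range spans 150 days (inclusive of both endpoints).
150 = 7 × 21 + 3, so there are 21 full weeks plus 3 extra days.
Each full week contributes 5 weekdays (Mon–Fri): 21 × 5 = 105.
The 3 extra days are Monday, Tuesday, Wednesday — 3 of them qualify.
Total: 105 + 3 = 108.

108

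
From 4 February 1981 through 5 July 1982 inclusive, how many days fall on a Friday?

4 February 1981 is a Wednesday.
From 4 February 1981 to 5 July 1982 is 517 days inclusive.
517 = 7 × 73 + 6, so there are 73 full weeks plus 6 extra days.
Each full week contributes one Friday: 73 so far.
The 6 extra days are Wednesday, Thursday, Friday, Saturday, Sunday, Monday — 1 of them qualifies.
Total: 73 + 1 = 74.

74 Fridays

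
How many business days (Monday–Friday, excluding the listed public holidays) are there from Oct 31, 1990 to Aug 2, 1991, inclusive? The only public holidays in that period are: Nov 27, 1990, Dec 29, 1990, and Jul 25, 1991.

Oct 31, 1990 is a Wednesday.
That's 276 days from start to end, counting both.
276 = 7 × 39 + 3, so there are 39 full weeks plus 3 extra days.
Each full week contributes 5 weekdays (Mon–Fri): 39 × 5 = 195.
The 3 extra days are Wed, Thu, Fri — 3 of them qualify.
Total: 195 + 3 = 198.
Holidays: Nov 27, 1990 (Tue); Dec 29, 1990 (Sat); Jul 25, 1991 (Thu).
2 of the 3 holidays fall on weekdays; the rest are weekends and were already excluded.
Business days: 198 − 2 = 196.

196 business days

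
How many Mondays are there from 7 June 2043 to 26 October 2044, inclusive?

7 June 2043 is a Sunday.
The range spans 508 days (inclusive of both endpoints).
508 = 7 × 72 + 4, so there are 72 full weeks plus 4 extra days.
Each full week contributes one Monday: 72 so far.
The 4 extra days are Sun, Mon, Tue, Wed — 1 of them qualifies.
Total: 72 + 1 = 73.

73 Mondays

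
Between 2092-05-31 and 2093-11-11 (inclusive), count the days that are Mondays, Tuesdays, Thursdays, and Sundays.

303

2092-05-31 is a Saturday.
From 2092-05-31 to 2093-11-11 is 530 days inclusive.
530 = 7 × 75 + 5, so there are 75 full weeks plus 5 extra days.
Each full week contributes 4 days from the set (Mon, Tue, Thu, Sun): 75 × 4 = 300.
The 5 extra days are Saturday, Sunday, Monday, Tuesday, Wednesday — 3 of them qualify.
Total: 300 + 3 = 303.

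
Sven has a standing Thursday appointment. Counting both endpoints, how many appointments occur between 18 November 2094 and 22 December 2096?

110 Thursdays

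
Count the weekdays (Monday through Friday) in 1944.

1944-01-01 is a Saturday.
From 1944-01-01 to 1944-12-31 is 366 days inclusive.
366 = 7 × 52 + 2, so there are 52 full weeks plus 2 extra days.
Each full week contributes 5 weekdays (Mon–Fri): 52 × 5 = 260.
The 2 extra days are Saturday, Sunday — none qualify.
Total: 260 + 0 = 260.

260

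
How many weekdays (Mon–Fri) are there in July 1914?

Jul 1, 1914 is a Wednesday.
From Jul 1, 1914 to Jul 31, 1914 is 31 days inclusive.
31 = 7 × 4 + 3, so there are 4 full weeks plus 3 extra days.
Each full week contributes 5 weekdays (Mon–Fri): 4 × 5 = 20.
The 3 extra days are Wednesday, Thursday, Friday — 3 of them qualify.
Total: 20 + 3 = 23.

23 weekdays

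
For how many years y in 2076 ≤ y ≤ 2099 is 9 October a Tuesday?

Day of week of October 9 in each year:
2076: Fri, 2077: Sat, 2078: Sun, 2079: Mon, 2080: Wed, 2081: Thu, 2082: Fri, 2083: Sat, 2084: Mon, 2085: Tue ✓, 2086: Wed, 2087: Thu, 2088: Sat, 2089: Sun, 2090: Mon, 2091: Tue ✓, 2092: Thu, 2093: Fri, 2094: Sat, 2095: Sun, 2096: Tue ✓, 2097: Wed, 2098: Thu, 2099: Fri
Tuesdays: 2085, 2091, 2096.

3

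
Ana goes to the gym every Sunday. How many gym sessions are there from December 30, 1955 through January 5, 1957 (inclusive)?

53 Sundays

December 30, 1955 is a Friday.
That's 373 days from start to end, counting both.
373 = 7 × 53 + 2, so there are 53 full weeks plus 2 extra days.
Each full week contributes one Sunday: 53 so far.
The 2 extra days are Fri, Sat — none qualify.
Total: 53 + 0 = 53.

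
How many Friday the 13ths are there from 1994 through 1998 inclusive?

Friday-the-13ths by year:
1994: May
1995: Jan, Oct
1996: Sep, Dec
1997: Jun
1998: Feb, Mar, Nov

9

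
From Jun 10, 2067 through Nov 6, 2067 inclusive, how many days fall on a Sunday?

22

Jun 10, 2067 is a Friday.
From Jun 10, 2067 to Nov 6, 2067 is 150 days inclusive.
150 = 7 × 21 + 3, so there are 21 full weeks plus 3 extra days.
Each full week contributes one Sunday: 21 so far.
The 3 extra days are Friday, Saturday, Sunday — 1 of them qualifies.
Total: 21 + 1 = 22.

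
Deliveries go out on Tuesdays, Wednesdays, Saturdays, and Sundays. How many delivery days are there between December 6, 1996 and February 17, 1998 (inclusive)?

251

December 6, 1996 is a Friday.
The range spans 439 days (inclusive of both endpoints).
439 = 7 × 62 + 5, so there are 62 full weeks plus 5 extra days.
Each full week contributes 4 days from the set (Tue, Wed, Sat, Sun): 62 × 4 = 248.
The 5 extra days are Fri, Sat, Sun, Mon, Tue — 3 of them qualify.
Total: 248 + 3 = 251.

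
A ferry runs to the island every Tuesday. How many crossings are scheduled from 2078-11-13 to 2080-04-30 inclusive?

77 Tuesdays

2078-11-13 is a Sunday.
From 2078-11-13 to 2080-04-30 is 535 days inclusive.
535 = 7 × 76 + 3, so there are 76 full weeks plus 3 extra days.
Each full week contributes one Tuesday: 76 so far.
The 3 extra days are Sunday, Monday, Tuesday — 1 of them qualifies.
Total: 76 + 1 = 77.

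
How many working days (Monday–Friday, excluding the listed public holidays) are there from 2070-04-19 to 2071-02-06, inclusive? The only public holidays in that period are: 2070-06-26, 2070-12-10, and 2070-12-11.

2070-04-19 is a Saturday.
From 2070-04-19 to 2071-02-06 is 294 days inclusive.
294 = 7 × 42, so the span is exactly 42 full weeks.
Each full week contributes 5 weekdays (Mon–Fri): 42 × 5 = 210.
Total: 210.
Holidays: 2070-06-26 (Thu); 2070-12-10 (Wed); 2070-12-11 (Thu).
All 3 holidays fall on weekdays, so subtract 3.
Business days: 210 − 3 = 207.

207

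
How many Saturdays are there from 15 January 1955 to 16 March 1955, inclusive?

15 January 1955 is a Saturday.
From 15 January 1955 to 16 March 1955 is 61 days inclusive.
61 = 7 × 8 + 5, so there are 8 full weeks plus 5 extra days.
Each full week contributes one Saturday: 8 so far.
The 5 extra days are Sat, Sun, Mon, Tue, Wed — 1 of them qualifies.
Total: 8 + 1 = 9.

9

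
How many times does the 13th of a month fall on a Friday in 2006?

2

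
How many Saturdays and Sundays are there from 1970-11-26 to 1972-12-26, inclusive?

1970-11-26 is a Thursday.
The range spans 762 days (inclusive of both endpoints).
762 = 7 × 108 + 6, so there are 108 full weeks plus 6 extra days.
Each full week contributes 2 weekend days (Sat, Sun): 108 × 2 = 216.
The 6 extra days are Thu, Fri, Sat, Sun, Mon, Tue — 2 of them qualify.
Total: 216 + 2 = 218.

218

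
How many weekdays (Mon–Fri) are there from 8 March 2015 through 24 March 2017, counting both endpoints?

8 March 2015 is a Sunday.
From 8 March 2015 to 24 March 2017 is 748 days inclusive.
748 = 7 × 106 + 6, so there are 106 full weeks plus 6 extra days.
Each full week contributes 5 weekdays (Mon–Fri): 106 × 5 = 530.
The 6 extra days are Sunday, Monday, Tuesday, Wednesday, Thursday, Friday — 5 of them qualify.
Total: 530 + 5 = 535.

535 weekdays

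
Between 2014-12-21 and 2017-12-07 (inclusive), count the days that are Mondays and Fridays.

309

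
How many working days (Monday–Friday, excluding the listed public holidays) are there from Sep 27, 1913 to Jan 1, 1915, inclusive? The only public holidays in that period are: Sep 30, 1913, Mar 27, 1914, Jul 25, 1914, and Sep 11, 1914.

327

Sep 27, 1913 is a Saturday.
The range spans 462 days (inclusive of both endpoints).
462 = 7 × 66, so the span is exactly 66 full weeks.
Each full week contributes 5 weekdays (Mon–Fri): 66 × 5 = 330.
Holidays: Sep 30, 1913 (Tue); Mar 27, 1914 (Fri); Jul 25, 1914 (Sat); Sep 11, 1914 (Fri).
3 of the 4 holidays fall on weekdays; the rest are weekends and were already excluded.
Business days: 330 − 3 = 327.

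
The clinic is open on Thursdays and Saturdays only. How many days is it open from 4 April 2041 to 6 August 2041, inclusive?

36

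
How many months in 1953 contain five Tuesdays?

4

A month has five Tuesdays exactly when Tuesday falls within its first (length − 28) days.
Jan: 31 days, starts Thu → 5 of Thu, Fri, Sat
Feb: 28 days, starts Sun → 5 of (none)
Mar: 31 days, starts Sun → 5 of Sun, Mon, Tue ✓
Apr: 30 days, starts Wed → 5 of Wed, Thu
May: 31 days, starts Fri → 5 of Fri, Sat, Sun
Jun: 30 days, starts Mon → 5 of Mon, Tue ✓
Jul: 31 days, starts Wed → 5 of Wed, Thu, Fri
Aug: 31 days, starts Sat → 5 of Sat, Sun, Mon
Sep: 30 days, starts Tue → 5 of Tue, Wed ✓
Oct: 31 days, starts Thu → 5 of Thu, Fri, Sat
Nov: 30 days, starts Sun → 5 of Sun, Mon
Dec: 31 days, starts Tue → 5 of Tue, Wed, Thu ✓
Months with five Tuesdays: Mar, Jun, Sep, Dec.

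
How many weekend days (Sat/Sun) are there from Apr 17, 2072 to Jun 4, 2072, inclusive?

Apr 17, 2072 is a Sunday.
That's 49 days from start to end, counting both.
49 = 7 × 7, so the span is exactly 7 full weeks.
Each full week contributes 2 weekend days (Sat, Sun): 7 × 2 = 14.
Total: 14.

14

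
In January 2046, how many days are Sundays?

2046-01-01 is a Monday.
The range spans 31 days (inclusive of both endpoints).
31 = 7 × 4 + 3, so there are 4 full weeks plus 3 extra days.
Each full week contributes one Sunday: 4 so far.
The 3 extra days are Monday, Tuesday, Wednesday — none qualify.
Total: 4 + 0 = 4.

4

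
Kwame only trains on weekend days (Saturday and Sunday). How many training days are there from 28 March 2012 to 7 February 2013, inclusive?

90

28 March 2012 is a Wednesday.
From 28 March 2012 to 7 February 2013 is 317 days inclusive.
317 = 7 × 45 + 2, so there are 45 full weeks plus 2 extra days.
Each full week contributes 2 weekend days (Sat, Sun): 45 × 2 = 90.
The 2 extra days are Wednesday, Thursday — none qualify.
Total: 90 + 0 = 90.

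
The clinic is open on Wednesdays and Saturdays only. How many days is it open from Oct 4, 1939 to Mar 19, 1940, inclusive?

48

Oct 4, 1939 is a Wednesday.
That's 168 days from start to end, counting both.
168 = 7 × 24, so the span is exactly 24 full weeks.
Each full week contributes 2 days from the set (Wed, Sat): 24 × 2 = 48.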